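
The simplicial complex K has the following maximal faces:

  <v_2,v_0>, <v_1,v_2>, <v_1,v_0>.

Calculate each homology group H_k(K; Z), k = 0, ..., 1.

H_0 ≅ Z,  H_1 ≅ Z.

Order the vertices as v_0 < v_1 < v_2. Listing each simplex with vertices in this order, K has dimension 1 with simplices:

  0-simplices (3): [v_0], [v_1], [v_2]
  1-simplices (3): [v_0,v_1], [v_0,v_2], [v_1,v_2]

Hence C_0 ≅ Z^3, C_1 ≅ Z^3.

The boundary map ∂_1: C_1 → C_0 maps an edge to its endpoints' difference, ∂[p,q] = q − p. For instance
  ∂[v_0,v_1] = [v_1] − [v_0].
The resulting 3×3 matrix has rank 2, and its Smith normal form has invariant factors (1,1).

Computing H_k = (kernel of ∂_k) / (image of ∂_{k+1}):

  H_0: rank C_0 − rank ∂_1 = 3 − 2 = 1, and the invariant factors of ∂_1 are all 1, so H_0 ≅ Z.
  H_1: rank ker ∂_1 − rank ∂_2 = (3 − 2) − 0 = 1, and there is no ∂_2, so H_1 ≅ Z.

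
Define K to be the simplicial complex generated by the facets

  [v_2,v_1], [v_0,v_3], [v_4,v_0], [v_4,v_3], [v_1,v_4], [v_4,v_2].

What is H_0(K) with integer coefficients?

H_0 = Z.

K has 5 vertices, 6 edges.
rank ∂_0 = 0, rank ∂_1 = 4 ⇒ b_0 = 5 − 0 − 4 = 1; all invariant factors of ∂_1 are 1 so no torsion. So H_0 = Z.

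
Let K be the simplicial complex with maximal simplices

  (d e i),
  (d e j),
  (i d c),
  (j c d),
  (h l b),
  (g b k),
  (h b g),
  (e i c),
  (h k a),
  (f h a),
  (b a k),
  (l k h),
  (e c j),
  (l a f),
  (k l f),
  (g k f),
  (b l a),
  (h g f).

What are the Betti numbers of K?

b_0 = 2, b_1 = 0, b_2 = 1.

We work with the vertex ordering a < b < c < d < e < f < g < h < i < j < k < l. The simplices of K, each written with vertices in increasing order, are:

  0-simplices (12): a, b, c, d, e, f, g, h, i, j, k, l
  1-simplices (27): ab, af, ah, ak, al, bg, bh, bk, bl, cd, ce, ci, cj, de, di, dj, ei, ej, fg, fh, fk, fl, gh, gk, hk, hl, kl
  2-simplices (18): abk, abl, afh, afl, ahk, bgh, bgk, bhl, cdi, cdj, cei, cej, dei, dej, fgh, fgk, fkl, hkl

Hence C_0 ≅ Z^12, C_1 ≅ Z^27, C_2 ≅ Z^18.

∂_1: C_1 → C_0 sends each edge [p,q] (with p < q) to q − p. For instance
  ∂fl = l − f.
The resulting 12×27 matrix has rank 10, and its Smith normal form has invariant factors (1,1,1,1,1,1,1,1,1,1).

The boundary map ∂_2: C_2 → C_1 sends each 2-simplex [p,q,r] to [q,r] − [p,r] + [p,q]. For instance
  ∂ahk = hk − ak + ah,
  ∂afh = fh − ah + af.
As a 27×18 matrix over Z this has rank 17, with invariant factors (1,1,1,1,1,1,1,1,1,1,1,1,1,1,1,1,2).

Now H_k = ker ∂_k / im ∂_{k+1}, so:

  H_0: rank C_0 − rank ∂_1 = 12 − 10 = 2, and the invariant factors of ∂_1 are all 1, so H_0 = Z^2.
  H_1: rank ker ∂_1 − rank ∂_2 = (27 − 10) − 17 = 0, and ∂_2 has invariant factor 2 > 1, so H_1 = Z/2.
  H_2: rank ker ∂_2 − rank ∂_3 = (18 − 17) − 0 = 1, and there is no ∂_3, so H_2 = Z.

(K is a triangulation of the disjoint union of the real projective plane RP^2 and the 2-sphere S^2.)

Hence the Betti numbers are b_0 = 2, b_1 = 0, b_2 = 1.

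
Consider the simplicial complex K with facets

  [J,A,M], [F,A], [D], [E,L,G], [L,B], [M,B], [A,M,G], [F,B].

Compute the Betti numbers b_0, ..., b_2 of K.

b_0 = 2, b_1 = 2, b_2 = 0.

We work with the vertex ordering A < B < D < E < F < G < J < L < M. The simplices of K, each written with vertices in increasing order, are:

  0-simplices (9): A, B, D, E, F, G, J, L, M
  1-simplices (12): AF, AG, AJ, AM, BF, BL, BM, EG, EL, GL, GM, JM
  2-simplices (3): AGM, AJM, EGL

giving chain groups C_0 ≅ Z^9, C_1 ≅ Z^12, C_2 ≅ Z^3.

The boundary map ∂_1: C_1 → C_0 sends each edge [p,q] (with p < q) to q − p.
The resulting 9×12 matrix has rank 7, and its Smith normal form has invariant factors (1,1,1,1,1,1,1).

The boundary map ∂_2: C_2 → C_1 acts by ∂[p,q,r] = [q,r] − [p,r] + [p,q]. For instance
  ∂EGL = GL − EL + EG,
  ∂AJM = JM − AM + AJ.
As a 12×3 matrix over Z this has rank 3, with invariant factors (1,1,1).

From H_k ≅ ker(∂_k) / im(∂_{k+1}) we obtain:

  H_0: rank C_0 − rank ∂_1 = 9 − 7 = 2, and the invariant factors of ∂_1 are all 1, so H_0 = Z^2.
  H_1: rank ker ∂_1 − rank ∂_2 = (12 − 7) − 3 = 2, and the invariant factors of ∂_2 are all 1, so H_1 = Z^2.
  H_2: rank ker ∂_2 − rank ∂_3 = (3 − 3) − 0 = 0, and there is no ∂_3, so H_2 = 0.

Hence the Betti numbers are b_0 = 2, b_1 = 2, b_2 = 0.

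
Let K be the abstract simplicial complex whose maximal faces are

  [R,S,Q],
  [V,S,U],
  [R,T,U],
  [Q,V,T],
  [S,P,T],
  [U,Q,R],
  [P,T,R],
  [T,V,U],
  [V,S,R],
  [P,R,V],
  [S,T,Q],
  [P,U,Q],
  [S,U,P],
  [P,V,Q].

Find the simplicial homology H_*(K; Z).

H_0 ≅ Z,  H_1 ≅ Z^2,  H_2 ≅ Z.

We work with the vertex ordering P < Q < R < S < T < U < V. The simplices of K, each written with vertices in increasing order, are:

  0-simplices (7): P, Q, R, S, T, U, V
  1-simplices (21): PQ, PR, PS, PT, PU, PV, QR, QS, QT, QU, QV, RS, RT, RU, RV, ST, SU, SV, TU, TV, UV
  2-simplices (14): PQU, PQV, PRT, PRV, PST, PSU, QRS, QRU, QST, QTV, RSV, RTU, SUV, TUV

giving chain groups C_0 ≅ Z^7, C_1 ≅ Z^21, C_2 ≅ Z^14.

∂_1: C_1 → C_0 is given by ∂[p,q] = [q] − [p]. For instance
  ∂QU = U − Q.
As a 7×21 matrix over Z this has rank 6, with invariant factors (1,1,1,1,1,1).

∂_2: C_2 → C_1 acts by ∂[p,q,r] = [q,r] − [p,r] + [p,q]. For instance
  ∂PQU = QU − PU + PQ,
  ∂RTU = TU − RU + RT.
This gives a 21×14 integer matrix of rank 13; reducing to Smith normal form yields diagonal entries (1,1,1,1,1,1,1,1,1,1,1,1,1).

From H_k ≅ ker(∂_k) / im(∂_{k+1}) we obtain:

  H_0: rank C_0 − rank ∂_1 = 7 − 6 = 1, and the invariant factors of ∂_1 are all 1, so H_0 ≅ Z.
  H_1: rank ker ∂_1 − rank ∂_2 = (21 − 6) − 13 = 2, and the invariant factors of ∂_2 are all 1, so H_1 ≅ Z^2.
  H_2: rank ker ∂_2 − rank ∂_3 = (14 − 13) − 0 = 1, and there is no ∂_3, so H_2 ≅ Z.

(K is a triangulation of the torus T^2.)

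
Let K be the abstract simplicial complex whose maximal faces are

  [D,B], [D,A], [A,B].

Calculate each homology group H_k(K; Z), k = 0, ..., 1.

Take the total order A < B < D on the vertex set. Then K (dimension 1) consists of the simplices:

  0-simplices (3): A, B, D
  1-simplices (3): AB, AD, BD

giving chain groups C_0 ≅ Z^3, C_1 ≅ Z^3.

The boundary map ∂_1: C_1 → C_0 maps an edge to its endpoints' difference, ∂[p,q] = q − p.
The resulting 3×3 matrix has rank 2, and its Smith normal form has invariant factors (1,1).

Reading off H_k = ker ∂_k / im ∂_{k+1}:

  H_0: rank C_0 − rank ∂_1 = 3 − 2 = 1, and the invariant factors of ∂_1 are all 1, so H_0 ≅ Z.
  H_1: rank ker ∂_1 − rank ∂_2 = (3 − 2) − 0 = 1, and there is no ∂_2, so H_1 ≅ Z.

As a check, the Euler characteristic is 3 − 3 = 0, which agrees with 1 − 1 = 0.

H_0 = Z,  H_1 = Z.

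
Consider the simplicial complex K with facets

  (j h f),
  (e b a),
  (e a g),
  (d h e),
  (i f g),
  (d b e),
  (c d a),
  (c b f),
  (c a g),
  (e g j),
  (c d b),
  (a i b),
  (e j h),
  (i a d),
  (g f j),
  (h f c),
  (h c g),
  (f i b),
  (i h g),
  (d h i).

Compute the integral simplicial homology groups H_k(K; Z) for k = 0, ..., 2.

H_0 ≅ Z,  H_1 ≅ Z ⊕ Z_2,  H_2 = 0.

K has 10 vertices, 30 edges, 20 triangles.
rank ∂_0 = 0, rank ∂_1 = 9 ⇒ b_0 = 10 − 0 − 9 = 1; all invariant factors of ∂_1 are 1 so no torsion. So H_0 = Z.
rank ∂_1 = 9, rank ∂_2 = 20 ⇒ b_1 = 30 − 9 − 20 = 1; ∂_2 has invariant factor(s) [2] giving torsion. So H_1 = Z ⊕ Z_2.
rank ∂_2 = 20, rank ∂_3 = 0 ⇒ b_2 = 20 − 20 − 0 = 0. So H_2 = 0.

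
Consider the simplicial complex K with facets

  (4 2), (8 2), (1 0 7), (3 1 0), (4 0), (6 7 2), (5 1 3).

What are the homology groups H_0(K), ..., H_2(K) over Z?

H_0 ≅ Z,  H_1 ≅ Z,  H_2 = 0.

We work with the vertex ordering 0 < 1 < 2 < 3 < 4 < 5 < 6 < 7 < 8. The simplices of K, each written with vertices in increasing order, are:

  0-simplices (9): [0], [1], [2], [3], [4], [5], [6], [7], [8]
  1-simplices (13): [0,1], [0,3], [0,4], [0,7], [1,3], [1,5], [1,7], [2,4], [2,6], [2,7], [2,8], [3,5], [6,7]
  2-simplices (4): [0,1,3], [0,1,7], [1,3,5], [2,6,7]

so the chain groups are C_0 ≅ Z^9, C_1 ≅ Z^13, C_2 ≅ Z^4.

Boundary ∂_1: C_1 → C_0 maps an edge to its endpoints' difference, ∂[p,q] = q − p. For instance
  ∂[3,5] = [5] − [3].
This gives a 9×13 integer matrix of rank 8; reducing to Smith normal form yields diagonal entries (1,1,1,1,1,1,1,1).

The boundary map ∂_2: C_2 → C_1 maps a triangle to the signed sum of its edges. For instance
  ∂[1,3,5] = [3,5] − [1,5] + [1,3],
  ∂[0,1,7] = [1,7] − [0,7] + [0,1].
This gives a 13×4 integer matrix of rank 4; reducing to Smith normal form yields diagonal entries (1,1,1,1).

Now H_k = ker ∂_k / im ∂_{k+1}, so:

  H_0: rank C_0 − rank ∂_1 = 9 − 8 = 1, and the invariant factors of ∂_1 are all 1, so H_0 ≅ Z.
  H_1: rank ker ∂_1 − rank ∂_2 = (13 − 8) − 4 = 1, and the invariant factors of ∂_2 are all 1, so H_1 ≅ Z.
  H_2: rank ker ∂_2 − rank ∂_3 = (4 − 4) − 0 = 0, and there is no ∂_3, so H_2 ≅ 0.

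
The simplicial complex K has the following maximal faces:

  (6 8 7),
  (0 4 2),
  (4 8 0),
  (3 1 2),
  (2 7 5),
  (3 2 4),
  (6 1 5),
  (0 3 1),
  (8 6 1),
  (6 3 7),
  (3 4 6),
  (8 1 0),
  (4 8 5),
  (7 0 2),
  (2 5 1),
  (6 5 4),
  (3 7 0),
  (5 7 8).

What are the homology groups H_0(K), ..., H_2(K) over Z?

H_0 ≅ Z,  H_1 ≅ Z × Z/2,  H_2 = 0.

We work with the vertex ordering 0 < 1 < 2 < 3 < 4 < 5 < 6 < 7 < 8. The simplices of K, each written with vertices in increasing order, are:

  0-simplices (9): [0], [1], [2], [3], [4], [5], [6], [7], [8]
  1-simplices (27): (27 of them)
  2-simplices (18): [0,1,3], [0,1,8], [0,2,4], [0,2,7], [0,3,7], [0,4,8], [1,2,3], [1,2,5], [1,5,6], [1,6,8], [2,3,4], [2,5,7], [3,4,6], [3,6,7], [4,5,6], [4,5,8], [5,7,8], [6,7,8]

so the chain groups are C_0 ≅ Z^9, C_1 ≅ Z^27, C_2 ≅ Z^18.

Boundary ∂_1: C_1 → C_0 maps an edge to its endpoints' difference, ∂[p,q] = q − p.
The 9×27 boundary matrix has rank 8 and Smith normal form diag(1,1,1,1,1,1,1,1).

∂_2: C_2 → C_1 sends each 2-simplex [p,q,r] to [q,r] − [p,r] + [p,q]. For instance
  ∂[1,2,3] = [2,3] − [1,3] + [1,2],
  ∂[3,6,7] = [6,7] − [3,7] + [3,6].
This gives a 27×18 integer matrix of rank 18; reducing to Smith normal form yields diagonal entries (1,1,1,1,1,1,1,1,1,1,1,1,1,1,1,1,1,2).

From H_k ≅ ker(∂_k) / im(∂_{k+1}) we obtain:

  H_0: rank C_0 − rank ∂_1 = 9 − 8 = 1, and the invariant factors of ∂_1 are all 1, so H_0 = Z.
  H_1: rank ker ∂_1 − rank ∂_2 = (27 − 8) − 18 = 1, and ∂_2 has invariant factor 2 > 1, so H_1 = Z × Z/2.
  H_2: rank ker ∂_2 − rank ∂_3 = (18 − 18) − 0 = 0, and there is no ∂_3, so H_2 = 0.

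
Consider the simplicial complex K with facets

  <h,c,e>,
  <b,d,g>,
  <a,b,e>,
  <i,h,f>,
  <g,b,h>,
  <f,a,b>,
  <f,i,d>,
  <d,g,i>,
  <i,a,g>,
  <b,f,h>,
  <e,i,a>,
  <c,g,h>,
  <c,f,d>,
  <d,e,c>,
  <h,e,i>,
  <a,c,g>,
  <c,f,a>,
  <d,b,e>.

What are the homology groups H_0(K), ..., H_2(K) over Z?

K has 9 vertices, 27 edges, 18 triangles.
rank ∂_0 = 0, rank ∂_1 = 8 ⇒ b_0 = 9 − 0 − 8 = 1; all invariant factors of ∂_1 are 1 so no torsion. So H_0 ≅ Z.
rank ∂_1 = 8, rank ∂_2 = 17 ⇒ b_1 = 27 − 8 − 17 = 2; all invariant factors of ∂_2 are 1 so no torsion. So H_1 ≅ Z^2.
rank ∂_2 = 17, rank ∂_3 = 0 ⇒ b_2 = 18 − 17 − 0 = 1. So H_2 ≅ Z.

H_0 ≅ Z,  H_1 ≅ Z^2,  H_2 ≅ Z.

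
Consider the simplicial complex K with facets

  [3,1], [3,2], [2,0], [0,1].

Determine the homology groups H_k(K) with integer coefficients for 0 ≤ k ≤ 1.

H_0 ≅ Z,  H_1 ≅ Z.

We work with the vertex ordering 0 < 1 < 2 < 3. The simplices of K, each written with vertices in increasing order, are:

  0-simplices (4): [0], [1], [2], [3]
  1-simplices (4): [0,1], [0,2], [1,3], [2,3]

so the chain groups are C_0 ≅ Z^4, C_1 ≅ Z^4.

The boundary map ∂_1: C_1 → C_0 sends each edge [p,q] (with p < q) to q − p.
As a 4×4 matrix over Z this has rank 3, with invariant factors (1,1,1).

Computing H_k = (kernel of ∂_k) / (image of ∂_{k+1}):

  H_0: rank C_0 − rank ∂_1 = 4 − 3 = 1, and the invariant factors of ∂_1 are all 1, so H_0 = Z.
  H_1: rank ker ∂_1 − rank ∂_2 = (4 − 3) − 0 = 1, and there is no ∂_2, so H_1 = Z.

As a check, the Euler characteristic is 4 − 4 = 0, which agrees with 1 − 1 = 0.
(K is a triangulation of the circle S^1.)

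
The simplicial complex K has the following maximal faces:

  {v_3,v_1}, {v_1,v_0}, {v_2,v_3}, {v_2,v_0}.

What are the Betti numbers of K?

We work with the vertex ordering v_0 < v_1 < v_2 < v_3. The simplices of K, each written with vertices in increasing order, are:

  0-simplices (4): [v_0], [v_1], [v_2], [v_3]
  1-simplices (4): [v_0,v_1], [v_0,v_2], [v_1,v_3], [v_2,v_3]

so the chain groups are C_0 ≅ Z^4, C_1 ≅ Z^4.

∂_1: C_1 → C_0 maps an edge to its endpoints' difference, ∂[p,q] = q − p. For instance
  ∂[v_0,v_1] = [v_1] − [v_0].
The 4×4 boundary matrix has rank 3 and Smith normal form diag(1,1,1).

Now H_k = ker ∂_k / im ∂_{k+1}, so:

  H_0: rank C_0 − rank ∂_1 = 4 − 3 = 1, and the invariant factors of ∂_1 are all 1, so H_0 ≅ Z.
  H_1: rank ker ∂_1 − rank ∂_2 = (4 − 3) − 0 = 1, and there is no ∂_2, so H_1 ≅ Z.

Hence the Betti numbers are b_0 = 1, b_1 = 1.

b_0 = 1, b_1 = 1.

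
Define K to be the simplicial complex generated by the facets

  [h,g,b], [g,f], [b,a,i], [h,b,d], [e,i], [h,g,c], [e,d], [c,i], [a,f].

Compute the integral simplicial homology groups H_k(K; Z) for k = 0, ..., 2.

H_0 ≅ Z,  H_1 ≅ Z^3,  H_2 = 0.

K has 9 vertices, 15 edges, 4 triangles.
rank ∂_0 = 0, rank ∂_1 = 8 ⇒ b_0 = 9 − 0 − 8 = 1; all invariant factors of ∂_1 are 1 so no torsion. So H_0 ≅ Z.
rank ∂_1 = 8, rank ∂_2 = 4 ⇒ b_1 = 15 − 8 − 4 = 3; all invariant factors of ∂_2 are 1 so no torsion. So H_1 ≅ Z^3.
rank ∂_2 = 4, rank ∂_3 = 0 ⇒ b_2 = 4 − 4 − 0 = 0. So H_2 ≅ 0.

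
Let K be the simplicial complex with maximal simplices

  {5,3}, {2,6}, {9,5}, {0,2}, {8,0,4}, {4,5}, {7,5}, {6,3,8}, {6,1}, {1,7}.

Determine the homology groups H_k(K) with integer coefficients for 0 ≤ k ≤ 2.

Fix the vertex order 0 < 1 < 2 < 3 < 4 < 5 < 6 < 7 < 8 < 9 and write every simplex with vertices in increasing order. Then dim K = 2 and the simplices of K are:

  0-simplices (10): [0], [1], [2], [3], [4], [5], [6], [7], [8], [9]
  1-simplices (14): [0,2], [0,4], [0,8], [1,6], [1,7], [2,6], [3,5], [3,6], [3,8], [4,5], [4,8], [5,7], [5,9], [6,8]
  2-simplices (2): [0,4,8], [3,6,8]

giving chain groups C_0 ≅ Z^10, C_1 ≅ Z^14, C_2 ≅ Z^2.

∂_1: C_1 → C_0 sends each edge [p,q] (with p < q) to q − p.
The 10×14 boundary matrix has rank 9 and Smith normal form diag(1,1,1,1,1,1,1,1,1).

∂_2: C_2 → C_1 acts by ∂[p,q,r] = [q,r] − [p,r] + [p,q]. For instance
  ∂[0,4,8] = [4,8] − [0,8] + [0,4],
  ∂[3,6,8] = [6,8] − [3,8] + [3,6].
The 14×2 boundary matrix has rank 2 and Smith normal form diag(1,1).

Reading off H_k = ker ∂_k / im ∂_{k+1}:

  H_0: rank C_0 − rank ∂_1 = 10 − 9 = 1, and the invariant factors of ∂_1 are all 1, so H_0 ≅ Z.
  H_1: rank ker ∂_1 − rank ∂_2 = (14 − 9) − 2 = 3, and the invariant factors of ∂_2 are all 1, so H_1 ≅ Z^3.
  H_2: rank ker ∂_2 − rank ∂_3 = (2 − 2) − 0 = 0, and there is no ∂_3, so H_2 ≅ 0.

As a check, the Euler characteristic is 10 − 14 + 2 = -2, which agrees with 1 − 3 + 0 = -2.

H_0 = Z,  H_1 = Z^3,  H_2 = 0.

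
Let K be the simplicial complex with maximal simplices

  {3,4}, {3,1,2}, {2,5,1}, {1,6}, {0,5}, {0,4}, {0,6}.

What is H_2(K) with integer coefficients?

H_2 = 0.

We work with the vertex ordering 0 < 1 < 2 < 3 < 4 < 5 < 6. The simplices of K, each written with vertices in increasing order, are:

  0-simplices (7): [0], [1], [2], [3], [4], [5], [6]
  1-simplices (10): [0,4], [0,5], [0,6], [1,2], [1,3], [1,5], [1,6], [2,3], [2,5], [3,4]
  2-simplices (2): [1,2,3], [1,2,5]

giving chain groups C_0 ≅ Z^7, C_1 ≅ Z^10, C_2 ≅ Z^2.

Boundary ∂_1: C_1 → C_0 maps an edge to its endpoints' difference, ∂[p,q] = q − p.
This gives a 7×10 integer matrix of rank 6; reducing to Smith normal form yields diagonal entries (1,1,1,1,1,1).

∂_2: C_2 → C_1 maps a triangle to the signed sum of its edges. For instance
  ∂[1,2,3] = [2,3] − [1,3] + [1,2],
  ∂[1,2,5] = [2,5] − [1,5] + [1,2].
The resulting 10×2 matrix has rank 2, and its Smith normal form has invariant factors (1,1).

Now H_k = ker ∂_k / im ∂_{k+1}, so:

  H_2: rank ker ∂_2 − rank ∂_3 = (2 − 2) − 0 = 0, and there is no ∂_3, so H_2 = 0.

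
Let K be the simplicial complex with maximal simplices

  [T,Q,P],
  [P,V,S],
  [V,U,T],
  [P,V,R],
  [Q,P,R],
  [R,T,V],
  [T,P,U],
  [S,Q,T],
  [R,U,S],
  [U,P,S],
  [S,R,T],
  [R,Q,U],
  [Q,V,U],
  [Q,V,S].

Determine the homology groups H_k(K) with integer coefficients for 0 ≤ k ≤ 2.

H_0 = Z,  H_1 = Z^2,  H_2 = Z.

Take the total order P < Q < R < S < T < U < V on the vertex set. Then K (dimension 2) consists of the simplices:

  0-simplices (7): P, Q, R, S, T, U, V
  1-simplices (21): PQ, PR, PS, PT, PU, PV, QR, QS, QT, QU, QV, RS, RT, RU, RV, ST, SU, SV, TU, TV, UV
  2-simplices (14): PQR, PQT, PRV, PSU, PSV, PTU, QRU, QST, QSV, QUV, RST, RSU, RTV, TUV

Hence C_0 ≅ Z^7, C_1 ≅ Z^21, C_2 ≅ Z^14.

Boundary ∂_1: C_1 → C_0 maps an edge to its endpoints' difference, ∂[p,q] = q − p. For instance
  ∂SV = V − S.
As a 7×21 matrix over Z this has rank 6, with invariant factors (1,1,1,1,1,1).

∂_2: C_2 → C_1 acts by ∂[p,q,r] = [q,r] − [p,r] + [p,q]. For instance
  ∂QSV = SV − QV + QS,
  ∂PSU = SU − PU + PS.
As a 21×14 matrix over Z this has rank 13, with invariant factors (1,1,1,1,1,1,1,1,1,1,1,1,1).

Now H_k = ker ∂_k / im ∂_{k+1}, so:

  H_0: rank C_0 − rank ∂_1 = 7 − 6 = 1, and the invariant factors of ∂_1 are all 1, so H_0 = Z.
  H_1: rank ker ∂_1 − rank ∂_2 = (21 − 6) − 13 = 2, and the invariant factors of ∂_2 are all 1, so H_1 = Z^2.
  H_2: rank ker ∂_2 − rank ∂_3 = (14 − 13) − 0 = 1, and there is no ∂_3, so H_2 = Z.

As a check, the Euler characteristic is 7 − 21 + 14 = 0, which agrees with 1 − 2 + 1 = 0.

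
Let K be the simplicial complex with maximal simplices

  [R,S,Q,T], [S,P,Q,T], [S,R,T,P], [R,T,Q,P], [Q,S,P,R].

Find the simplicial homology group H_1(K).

Take the total order P < Q < R < S < T on the vertex set. Then K (dimension 3) consists of the simplices:

  0-simplices (5): P, Q, R, S, T
  1-simplices (10): PQ, PR, PS, PT, QR, QS, QT, RS, RT, ST
  2-simplices (10): PQR, PQS, PQT, PRS, PRT, PST, QRS, QRT, QST, RST
  3-simplices (5): PQRS, PQRT, PQST, PRST, QRST

giving chain groups C_0 ≅ Z^5, C_1 ≅ Z^10, C_2 ≅ Z^10, C_3 ≅ Z^5.

∂_1: C_1 → C_0 sends each edge [p,q] (with p < q) to q − p.
This gives a 5×10 integer matrix of rank 4; reducing to Smith normal form yields diagonal entries (1,1,1,1).

The boundary map ∂_2: C_2 → C_1 acts by ∂[p,q,r] = [q,r] − [p,r] + [p,q]. For instance
  ∂PQS = QS − PS + PQ,
  ∂PQR = QR − PR + PQ.
The resulting 10×10 matrix has rank 6, and its Smith normal form has invariant factors (1,1,1,1,1,1).

The boundary map ∂_3: C_3 → C_2 sends each 3-simplex σ to the alternating sum Σ_i (−1)^i (σ with its i-th vertex removed). For instance
  ∂PQST = QST − PST + PQT − PQS,
  ∂QRST = RST − QST + QRT − QRS.
This gives a 10×5 integer matrix of rank 4; reducing to Smith normal form yields diagonal entries (1,1,1,1).

Reading off H_k = ker ∂_k / im ∂_{k+1}:

  H_1: rank ker ∂_1 − rank ∂_2 = (10 − 4) − 6 = 0, and the invariant factors of ∂_2 are all 1, so H_1 ≅ 0.

H_1 ≅ 0.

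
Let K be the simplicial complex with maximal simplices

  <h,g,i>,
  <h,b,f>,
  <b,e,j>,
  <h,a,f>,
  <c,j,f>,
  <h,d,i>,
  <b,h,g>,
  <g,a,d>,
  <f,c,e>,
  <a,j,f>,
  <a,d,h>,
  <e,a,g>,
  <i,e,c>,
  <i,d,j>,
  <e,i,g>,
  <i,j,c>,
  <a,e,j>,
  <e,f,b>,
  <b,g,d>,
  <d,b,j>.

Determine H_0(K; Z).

H_0 = Z.

Order the vertices as a < b < c < d < e < f < g < h < i < j. Listing each simplex with vertices in this order, K has dimension 2 with simplices:

  0-simplices (10): a, b, c, d, e, f, g, h, i, j
  1-simplices (30): ad, ae, af, ag, ah, aj, bd, be, bf, bg, bh, bj, ce, cf, ci, cj, dg, dh, di, dj, ef, eg, ei, ej, fh, fj, gh, gi, hi, ij
  2-simplices (20): adg, adh, aeg, aej, afh, afj, bdg, bdj, bef, bej, bfh, bgh, cef, cei, cfj, cij, dhi, dij, egi, ghi

Hence C_0 ≅ Z^10, C_1 ≅ Z^30, C_2 ≅ Z^20.

Boundary ∂_1: C_1 → C_0 is given by ∂[p,q] = [q] − [p]. For instance
  ∂bh = h − b.
This gives a 10×30 integer matrix of rank 9; reducing to Smith normal form yields diagonal entries (1,1,1,1,1,1,1,1,1).

The boundary map ∂_2: C_2 → C_1 sends each 2-simplex [p,q,r] to [q,r] − [p,r] + [p,q]. For instance
  ∂bfh = fh − bh + bf,
  ∂dhi = hi − di + dh.
The 30×20 boundary matrix has rank 20 and Smith normal form diag(1,1,1,1,1,1,1,1,1,1,1,1,1,1,1,1,1,1,1,2).

Computing H_k = (kernel of ∂_k) / (image of ∂_{k+1}):

  H_0: rank C_0 − rank ∂_1 = 10 − 9 = 1, and the invariant factors of ∂_1 are all 1, so H_0 ≅ Z.

(K is a triangulation of the Klein bottle.)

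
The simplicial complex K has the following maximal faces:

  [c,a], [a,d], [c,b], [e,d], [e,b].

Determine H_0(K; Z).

H_0 ≅ Z.

Take the total order a < b < c < d < e on the vertex set. Then K (dimension 1) consists of the simplices:

  0-simplices (5): a, b, c, d, e
  1-simplices (5): ac, ad, bc, be, de

Hence C_0 ≅ Z^5, C_1 ≅ Z^5.

∂_1: C_1 → C_0 is given by ∂[p,q] = [q] − [p].
This gives a 5×5 integer matrix of rank 4; reducing to Smith normal form yields diagonal entries (1,1,1,1).

From H_k ≅ ker(∂_k) / im(∂_{k+1}) we obtain:

  H_0: rank C_0 − rank ∂_1 = 5 − 4 = 1, and the invariant factors of ∂_1 are all 1, so H_0 ≅ Z.

(K is a triangulation of the circle S^1.)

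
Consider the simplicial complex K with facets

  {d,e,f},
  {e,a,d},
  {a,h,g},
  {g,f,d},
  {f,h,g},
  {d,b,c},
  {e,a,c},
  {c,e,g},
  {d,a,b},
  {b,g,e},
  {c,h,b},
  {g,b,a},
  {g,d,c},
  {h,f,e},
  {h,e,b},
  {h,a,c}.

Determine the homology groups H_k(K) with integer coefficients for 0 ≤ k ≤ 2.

H_0 ≅ Z,  H_1 ≅ Z^2,  H_2 ≅ Z.

Order the vertices as a < b < c < d < e < f < g < h. Listing each simplex with vertices in this order, K has dimension 2 with simplices:

  0-simplices (8): a, b, c, d, e, f, g, h
  1-simplices (24): ab, ac, ad, ae, ag, ah, bc, bd, be, bg, bh, cd, ce, cg, ch, de, df, dg, ef, eg, eh, fg, fh, gh
  2-simplices (16): abd, abg, ace, ach, ade, agh, bcd, bch, beg, beh, cdg, ceg, def, dfg, efh, fgh

so the chain groups are C_0 ≅ Z^8, C_1 ≅ Z^24, C_2 ≅ Z^16.

Boundary ∂_1: C_1 → C_0 sends each edge [p,q] (with p < q) to q − p.
As a 8×24 matrix over Z this has rank 7, with invariant factors (1,1,1,1,1,1,1).

The boundary map ∂_2: C_2 → C_1 maps a triangle to the signed sum of its edges. For instance
  ∂ceg = eg − cg + ce,
  ∂fgh = gh − fh + fg.
The 24×16 boundary matrix has rank 15 and Smith normal form diag(1,1,1,1,1,1,1,1,1,1,1,1,1,1,1).

Computing H_k = (kernel of ∂_k) / (image of ∂_{k+1}):

  H_0: rank C_0 − rank ∂_1 = 8 − 7 = 1, and the invariant factors of ∂_1 are all 1, so H_0 = Z.
  H_1: rank ker ∂_1 − rank ∂_2 = (24 − 7) − 15 = 2, and the invariant factors of ∂_2 are all 1, so H_1 = Z^2.
  H_2: rank ker ∂_2 − rank ∂_3 = (16 − 15) − 0 = 1, and there is no ∂_3, so H_2 = Z.

(K is a triangulation of the torus T^2.)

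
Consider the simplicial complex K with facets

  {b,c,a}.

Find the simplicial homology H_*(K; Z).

H_0 ≅ Z,  H_1 = 0,  H_2 = 0.

Order the vertices as a < b < c. Listing each simplex with vertices in this order, K has dimension 2 with simplices:

  0-simplices (3): a, b, c
  1-simplices (3): ab, ac, bc
  2-simplices (1): abc

giving chain groups C_0 ≅ Z^3, C_1 ≅ Z^3, C_2 ≅ Z^1.

∂_1: C_1 → C_0 maps an edge to its endpoints' difference, ∂[p,q] = q − p. For instance
  ∂ab = b − a.
The resulting 3×3 matrix has rank 2, and its Smith normal form has invariant factors (1,1).

The boundary map ∂_2: C_2 → C_1 acts by ∂[p,q,r] = [q,r] − [p,r] + [p,q]. For instance
  ∂abc = bc − ac + ab.
As a 3×1 matrix over Z this has rank 1, with invariant factors (1).

Computing H_k = (kernel of ∂_k) / (image of ∂_{k+1}):

  H_0: rank C_0 − rank ∂_1 = 3 − 2 = 1, and the invariant factors of ∂_1 are all 1, so H_0 ≅ Z.
  H_1: rank ker ∂_1 − rank ∂_2 = (3 − 2) − 1 = 0, and the invariant factors of ∂_2 are all 1, so H_1 ≅ 0.
  H_2: rank ker ∂_2 − rank ∂_3 = (1 − 1) − 0 = 0, and there is no ∂_3, so H_2 ≅ 0.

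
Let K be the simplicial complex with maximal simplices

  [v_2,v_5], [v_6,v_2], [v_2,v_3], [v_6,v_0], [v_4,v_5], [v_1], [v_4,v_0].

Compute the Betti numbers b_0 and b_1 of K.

We work with the vertex ordering v_0 < v_1 < v_2 < v_3 < v_4 < v_5 < v_6. The simplices of K, each written with vertices in increasing order, are:

  0-simplices (7): [v_0], [v_1], [v_2], [v_3], [v_4], [v_5], [v_6]
  1-simplices (6): [v_0,v_4], [v_0,v_6], [v_2,v_3], [v_2,v_5], [v_2,v_6], [v_4,v_5]

giving chain groups C_0 ≅ Z^7, C_1 ≅ Z^6.

∂_1: C_1 → C_0 maps an edge to its endpoints' difference, ∂[p,q] = q − p. For instance
  ∂[v_2,v_6] = [v_6] − [v_2].
This gives a 7×6 integer matrix of rank 5; reducing to Smith normal form yields diagonal entries (1,1,1,1,1).

Now H_k = ker ∂_k / im ∂_{k+1}, so:

  H_0: rank C_0 − rank ∂_1 = 7 − 5 = 2, and the invariant factors of ∂_1 are all 1, so H_0 = Z^2.
  H_1: rank ker ∂_1 − rank ∂_2 = (6 − 5) − 0 = 1, and there is no ∂_2, so H_1 = Z.

Hence the Betti numbers are b_0 = 2, b_1 = 1.

b_0 = 2, b_1 = 1.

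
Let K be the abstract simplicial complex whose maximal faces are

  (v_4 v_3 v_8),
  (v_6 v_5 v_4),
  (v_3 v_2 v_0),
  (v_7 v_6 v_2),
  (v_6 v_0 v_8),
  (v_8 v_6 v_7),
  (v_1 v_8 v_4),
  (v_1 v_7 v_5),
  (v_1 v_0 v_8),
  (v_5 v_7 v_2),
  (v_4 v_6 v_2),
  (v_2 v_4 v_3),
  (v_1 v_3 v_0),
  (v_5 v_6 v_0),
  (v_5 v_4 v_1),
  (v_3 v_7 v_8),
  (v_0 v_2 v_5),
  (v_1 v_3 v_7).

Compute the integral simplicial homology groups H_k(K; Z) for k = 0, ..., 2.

Order the vertices as v_0 < v_1 < v_2 < v_3 < v_4 < v_5 < v_6 < v_7 < v_8. Listing each simplex with vertices in this order, K has dimension 2 with simplices:

  0-simplices (9): [v_0], [v_1], [v_2], [v_3], [v_4], [v_5], [v_6], [v_7], [v_8]
  1-simplices (27): (27 of them)
  2-simplices (18): (18 of them)

Hence C_0 ≅ Z^9, C_1 ≅ Z^27, C_2 ≅ Z^18.

The boundary map ∂_1: C_1 → C_0 maps an edge to its endpoints' difference, ∂[p,q] = q − p. For instance
  ∂[v_0,v_6] = [v_6] − [v_0].
The 9×27 boundary matrix has rank 8 and Smith normal form diag(1,1,1,1,1,1,1,1).

∂_2: C_2 → C_1 acts by ∂[p,q,r] = [q,r] − [p,r] + [p,q]. For instance
  ∂[v_1,v_4,v_8] = [v_4,v_8] − [v_1,v_8] + [v_1,v_4],
  ∂[v_0,v_5,v_6] = [v_5,v_6] − [v_0,v_6] + [v_0,v_5].
This gives a 27×18 integer matrix of rank 18; reducing to Smith normal form yields diagonal entries (1,1,1,1,1,1,1,1,1,1,1,1,1,1,1,1,1,2).

Reading off H_k = ker ∂_k / im ∂_{k+1}:

  H_0: rank C_0 − rank ∂_1 = 9 − 8 = 1, and the invariant factors of ∂_1 are all 1, so H_0 ≅ Z.
  H_1: rank ker ∂_1 − rank ∂_2 = (27 − 8) − 18 = 1, and ∂_2 has invariant factor 2 > 1, so H_1 ≅ Z ⊕ Z/2Z.
  H_2: rank ker ∂_2 − rank ∂_3 = (18 − 18) − 0 = 0, and there is no ∂_3, so H_2 ≅ 0.

H_0 = Z,  H_1 = Z ⊕ Z/2Z,  H_2 = 0.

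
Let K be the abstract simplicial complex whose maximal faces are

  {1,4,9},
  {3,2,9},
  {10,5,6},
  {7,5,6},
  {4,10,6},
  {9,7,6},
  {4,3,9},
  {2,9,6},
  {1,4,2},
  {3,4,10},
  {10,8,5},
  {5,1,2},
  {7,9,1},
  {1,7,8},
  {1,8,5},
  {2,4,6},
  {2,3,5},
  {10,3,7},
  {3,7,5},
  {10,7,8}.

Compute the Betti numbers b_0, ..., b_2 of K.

We work with the vertex ordering 1 < 2 < 3 < 4 < 5 < 6 < 7 < 8 < 9 < 10. The simplices of K, each written with vertices in increasing order, are:

  0-simplices (10): [1], [2], [3], [4], [5], [6], [7], [8], [9], [10]
  1-simplices (30): (30 of them)
  2-simplices (20): (20 of them)

giving chain groups C_0 ≅ Z^10, C_1 ≅ Z^30, C_2 ≅ Z^20.

Boundary ∂_1: C_1 → C_0 sends each edge [p,q] (with p < q) to q − p.
The resulting 10×30 matrix has rank 9, and its Smith normal form has invariant factors (1,1,1,1,1,1,1,1,1).

The boundary map ∂_2: C_2 → C_1 acts by ∂[p,q,r] = [q,r] − [p,r] + [p,q]. For instance
  ∂[5,8,10] = [8,10] − [5,10] + [5,8],
  ∂[2,3,9] = [3,9] − [2,9] + [2,3].
As a 30×20 matrix over Z this has rank 20, with invariant factors (1,1,1,1,1,1,1,1,1,1,1,1,1,1,1,1,1,1,1,2).

Computing H_k = (kernel of ∂_k) / (image of ∂_{k+1}):

  H_0: rank C_0 − rank ∂_1 = 10 − 9 = 1, and the invariant factors of ∂_1 are all 1, so H_0 = Z.
  H_1: rank ker ∂_1 − rank ∂_2 = (30 − 9) − 20 = 1, and ∂_2 has invariant factor 2 > 1, so H_1 = Z ⊕ Z/2Z.
  H_2: rank ker ∂_2 − rank ∂_3 = (20 − 20) − 0 = 0, and there is no ∂_3, so H_2 = 0.

As a check, the Euler characteristic is 10 − 30 + 20 = 0, which agrees with 1 − 1 + 0 = 0.

Hence the Betti numbers are b_0 = 1, b_1 = 1, b_2 = 0.

b_0 = 1, b_1 = 1, b_2 = 0.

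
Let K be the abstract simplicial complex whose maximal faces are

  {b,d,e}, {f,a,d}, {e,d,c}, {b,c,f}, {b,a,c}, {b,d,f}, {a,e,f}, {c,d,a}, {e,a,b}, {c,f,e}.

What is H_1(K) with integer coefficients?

H_1 ≅ Z/2.

We work with the vertex ordering a < b < c < d < e < f. The simplices of K, each written with vertices in increasing order, are:

  0-simplices (6): a, b, c, d, e, f
  1-simplices (15): ab, ac, ad, ae, af, bc, bd, be, bf, cd, ce, cf, de, df, ef
  2-simplices (10): abc, abe, acd, adf, aef, bcf, bde, bdf, cde, cef

Hence C_0 ≅ Z^6, C_1 ≅ Z^15, C_2 ≅ Z^10.

∂_1: C_1 → C_0 sends each edge [p,q] (with p < q) to q − p.
As a 6×15 matrix over Z this has rank 5, with invariant factors (1,1,1,1,1).

Boundary ∂_2: C_2 → C_1 acts by ∂[p,q,r] = [q,r] − [p,r] + [p,q]. For instance
  ∂adf = df − af + ad,
  ∂aef = ef − af + ae.
As a 15×10 matrix over Z this has rank 10, with invariant factors (1,1,1,1,1,1,1,1,1,2).

Reading off H_k = ker ∂_k / im ∂_{k+1}:

  H_1: rank ker ∂_1 − rank ∂_2 = (15 − 5) − 10 = 0, and ∂_2 has invariant factor 2 > 1, so H_1 = Z/2.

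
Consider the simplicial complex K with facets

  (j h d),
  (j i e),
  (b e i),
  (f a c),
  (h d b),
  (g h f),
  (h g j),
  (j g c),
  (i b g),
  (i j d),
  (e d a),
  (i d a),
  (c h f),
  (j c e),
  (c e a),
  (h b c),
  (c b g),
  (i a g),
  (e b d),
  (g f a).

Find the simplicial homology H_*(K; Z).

We work with the vertex ordering a < b < c < d < e < f < g < h < i < j. The simplices of K, each written with vertices in increasing order, are:

  0-simplices (10): a, b, c, d, e, f, g, h, i, j
  1-simplices (30): ac, ad, ae, af, ag, ai, bc, bd, be, bg, bh, bi, ce, cf, cg, ch, cj, de, dh, di, dj, ei, ej, fg, fh, gh, gi, gj, hj, ij
  2-simplices (20): ace, acf, ade, adi, afg, agi, bcg, bch, bde, bdh, bei, bgi, cej, cfh, cgj, dhj, dij, eij, fgh, ghj

so the chain groups are C_0 ≅ Z^10, C_1 ≅ Z^30, C_2 ≅ Z^20.

Boundary ∂_1: C_1 → C_0 maps an edge to its endpoints' difference, ∂[p,q] = q − p.
As a 10×30 matrix over Z this has rank 9, with invariant factors (1,1,1,1,1,1,1,1,1).

Boundary ∂_2: C_2 → C_1 maps a triangle to the signed sum of its edges. For instance
  ∂bgi = gi − bi + bg,
  ∂cej = ej − cj + ce.
As a 30×20 matrix over Z this has rank 20, with invariant factors (1,1,1,1,1,1,1,1,1,1,1,1,1,1,1,1,1,1,1,2).

From H_k ≅ ker(∂_k) / im(∂_{k+1}) we obtain:

  H_0: rank C_0 − rank ∂_1 = 10 − 9 = 1, and the invariant factors of ∂_1 are all 1, so H_0 = Z.
  H_1: rank ker ∂_1 − rank ∂_2 = (30 − 9) − 20 = 1, and ∂_2 has invariant factor 2 > 1, so H_1 = Z × Z/2.
  H_2: rank ker ∂_2 − rank ∂_3 = (20 − 20) − 0 = 0, and there is no ∂_3, so H_2 = 0.

As a check, the Euler characteristic is 10 − 30 + 20 = 0, which agrees with 1 − 1 + 0 = 0.

H_0 ≅ Z,  H_1 ≅ Z × Z/2,  H_2 = 0.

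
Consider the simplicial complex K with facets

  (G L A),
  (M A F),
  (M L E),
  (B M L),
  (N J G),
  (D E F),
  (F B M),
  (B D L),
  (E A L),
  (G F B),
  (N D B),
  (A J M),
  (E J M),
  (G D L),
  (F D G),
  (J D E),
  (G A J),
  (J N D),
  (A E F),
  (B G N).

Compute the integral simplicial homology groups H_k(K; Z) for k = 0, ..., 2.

H_0 ≅ Z,  H_1 ≅ Z ⊕ Z_2,  H_2 = 0.

Order the vertices as A < B < D < E < F < G < J < L < M < N. Listing each simplex with vertices in this order, K has dimension 2 with simplices:

  0-simplices (10): A, B, D, E, F, G, J, L, M, N
  1-simplices (30): AE, AF, AG, AJ, AL, AM, BD, BF, BG, BL, BM, BN, DE, DF, DG, DJ, DL, DN, EF, EJ, EL, EM, FG, FM, GJ, GL, GN, JM, JN, LM
  2-simplices (20): AEF, AEL, AFM, AGJ, AGL, AJM, BDL, BDN, BFG, BFM, BGN, BLM, DEF, DEJ, DFG, DGL, DJN, EJM, ELM, GJN

so the chain groups are C_0 ≅ Z^10, C_1 ≅ Z^30, C_2 ≅ Z^20.

∂_1: C_1 → C_0 is given by ∂[p,q] = [q] − [p]. For instance
  ∂EF = F − E.
As a 10×30 matrix over Z this has rank 9, with invariant factors (1,1,1,1,1,1,1,1,1).

∂_2: C_2 → C_1 sends each 2-simplex [p,q,r] to [q,r] − [p,r] + [p,q]. For instance
  ∂GJN = JN − GN + GJ,
  ∂AJM = JM − AM + AJ.
As a 30×20 matrix over Z this has rank 20, with invariant factors (1,1,1,1,1,1,1,1,1,1,1,1,1,1,1,1,1,1,1,2).

From H_k ≅ ker(∂_k) / im(∂_{k+1}) we obtain:

  H_0: rank C_0 − rank ∂_1 = 10 − 9 = 1, and the invariant factors of ∂_1 are all 1, so H_0 ≅ Z.
  H_1: rank ker ∂_1 − rank ∂_2 = (30 − 9) − 20 = 1, and ∂_2 has invariant factor 2 > 1, so H_1 ≅ Z ⊕ Z_2.
  H_2: rank ker ∂_2 − rank ∂_3 = (20 − 20) − 0 = 0, and there is no ∂_3, so H_2 ≅ 0.

As a check, the Euler characteristic is 10 − 30 + 20 = 0, which agrees with 1 − 1 + 0 = 0.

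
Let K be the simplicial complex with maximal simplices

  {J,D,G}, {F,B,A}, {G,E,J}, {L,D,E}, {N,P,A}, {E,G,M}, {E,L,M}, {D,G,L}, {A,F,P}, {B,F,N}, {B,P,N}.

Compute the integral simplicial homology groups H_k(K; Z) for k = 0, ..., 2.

Order the vertices as A < B < D < E < F < G < J < L < M < N < P. Listing each simplex with vertices in this order, K has dimension 2 with simplices:

  0-simplices (11): A, B, D, E, F, G, J, L, M, N, P
  1-simplices (22): AB, AF, AN, AP, BF, BN, BP, DE, DG, DJ, DL, EG, EJ, EL, EM, FN, FP, GJ, GL, GM, LM, NP
  2-simplices (11): ABF, AFP, ANP, BFN, BNP, DEL, DGJ, DGL, EGJ, EGM, ELM

so the chain groups are C_0 ≅ Z^11, C_1 ≅ Z^22, C_2 ≅ Z^11.

∂_1: C_1 → C_0 maps an edge to its endpoints' difference, ∂[p,q] = q − p.
The resulting 11×22 matrix has rank 9, and its Smith normal form has invariant factors (1,1,1,1,1,1,1,1,1).

∂_2: C_2 → C_1 acts by ∂[p,q,r] = [q,r] − [p,r] + [p,q]. For instance
  ∂BFN = FN − BN + BF,
  ∂ELM = LM − EM + EL.
As a 22×11 matrix over Z this has rank 11, with invariant factors (1,1,1,1,1,1,1,1,1,1,1).

Reading off H_k = ker ∂_k / im ∂_{k+1}:

  H_0: rank C_0 − rank ∂_1 = 11 − 9 = 2, and the invariant factors of ∂_1 are all 1, so H_0 = Z^2.
  H_1: rank ker ∂_1 − rank ∂_2 = (22 − 9) − 11 = 2, and the invariant factors of ∂_2 are all 1, so H_1 = Z^2.
  H_2: rank ker ∂_2 − rank ∂_3 = (11 − 11) − 0 = 0, and there is no ∂_3, so H_2 = 0.

(K is a triangulation of the disjoint union of the cylinder S^1 x I and the Möbius band.)

H_0 ≅ Z^2,  H_1 ≅ Z^2,  H_2 = 0.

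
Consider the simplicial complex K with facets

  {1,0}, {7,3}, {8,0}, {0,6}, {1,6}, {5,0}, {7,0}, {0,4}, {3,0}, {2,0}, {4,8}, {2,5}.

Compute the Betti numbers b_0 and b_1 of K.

b_0 = 1, b_1 = 4.

Order the vertices as 0 < 1 < 2 < 3 < 4 < 5 < 6 < 7 < 8. Listing each simplex with vertices in this order, K has dimension 1 with simplices:

  0-simplices (9): [0], [1], [2], [3], [4], [5], [6], [7], [8]
  1-simplices (12): [0,1], [0,2], [0,3], [0,4], [0,5], [0,6], [0,7], [0,8], [1,6], [2,5], [3,7], [4,8]

giving chain groups C_0 ≅ Z^9, C_1 ≅ Z^12.

The boundary map ∂_1: C_1 → C_0 is given by ∂[p,q] = [q] − [p]. For instance
  ∂[3,7] = [7] − [3].
As a 9×12 matrix over Z this has rank 8, with invariant factors (1,1,1,1,1,1,1,1).

Reading off H_k = ker ∂_k / im ∂_{k+1}:

  H_0: rank C_0 − rank ∂_1 = 9 − 8 = 1, and the invariant factors of ∂_1 are all 1, so H_0 ≅ Z.
  H_1: rank ker ∂_1 − rank ∂_2 = (12 − 8) − 0 = 4, and there is no ∂_2, so H_1 ≅ Z^4.

As a check, the Euler characteristic is 9 − 12 = -3, which agrees with 1 − 4 = -3.
(K is a triangulation of a wedge of 4 circles.)

Hence the Betti numbers are b_0 = 1, b_1 = 4.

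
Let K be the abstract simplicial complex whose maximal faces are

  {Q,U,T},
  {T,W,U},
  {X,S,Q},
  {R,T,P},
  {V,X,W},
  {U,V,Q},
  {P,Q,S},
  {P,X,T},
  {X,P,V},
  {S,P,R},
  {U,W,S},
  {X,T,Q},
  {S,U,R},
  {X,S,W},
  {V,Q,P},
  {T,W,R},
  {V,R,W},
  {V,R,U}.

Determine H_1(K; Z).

H_1 = Z ⊕ Z/2.

We work with the vertex ordering P < Q < R < S < T < U < V < W < X. The simplices of K, each written with vertices in increasing order, are:

  0-simplices (9): P, Q, R, S, T, U, V, W, X
  1-simplices (27): PQ, PR, PS, PT, PV, PX, QS, QT, QU, QV, QX, RS, RT, RU, RV, RW, SU, SW, SX, TU, TW, TX, UV, UW, VW, VX, WX
  2-simplices (18): PQS, PQV, PRS, PRT, PTX, PVX, QSX, QTU, QTX, QUV, RSU, RTW, RUV, RVW, SUW, SWX, TUW, VWX

so the chain groups are C_0 ≅ Z^9, C_1 ≅ Z^27, C_2 ≅ Z^18.

∂_1: C_1 → C_0 is given by ∂[p,q] = [q] − [p]. For instance
  ∂PX = X − P.
This gives a 9×27 integer matrix of rank 8; reducing to Smith normal form yields diagonal entries (1,1,1,1,1,1,1,1).

The boundary map ∂_2: C_2 → C_1 maps a triangle to the signed sum of its edges. For instance
  ∂QSX = SX − QX + QS,
  ∂RSU = SU − RU + RS.
The resulting 27×18 matrix has rank 18, and its Smith normal form has invariant factors (1,1,1,1,1,1,1,1,1,1,1,1,1,1,1,1,1,2).

From H_k ≅ ker(∂_k) / im(∂_{k+1}) we obtain:

  H_1: rank ker ∂_1 − rank ∂_2 = (27 − 8) − 18 = 1, and ∂_2 has invariant factor 2 > 1, so H_1 = Z ⊕ Z/2.

(K is a triangulation of the Klein bottle.)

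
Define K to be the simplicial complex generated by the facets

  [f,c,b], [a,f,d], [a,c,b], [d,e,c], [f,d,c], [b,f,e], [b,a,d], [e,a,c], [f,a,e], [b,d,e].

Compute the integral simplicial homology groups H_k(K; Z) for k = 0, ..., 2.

H_0 ≅ Z,  H_1 ≅ Z/2,  H_2 = 0.

Order the vertices as a < b < c < d < e < f. Listing each simplex with vertices in this order, K has dimension 2 with simplices:

  0-simplices (6): a, b, c, d, e, f
  1-simplices (15): ab, ac, ad, ae, af, bc, bd, be, bf, cd, ce, cf, de, df, ef
  2-simplices (10): abc, abd, ace, adf, aef, bcf, bde, bef, cde, cdf

giving chain groups C_0 ≅ Z^6, C_1 ≅ Z^15, C_2 ≅ Z^10.

∂_1: C_1 → C_0 maps an edge to its endpoints' difference, ∂[p,q] = q − p.
The resulting 6×15 matrix has rank 5, and its Smith normal form has invariant factors (1,1,1,1,1).

The boundary map ∂_2: C_2 → C_1 acts by ∂[p,q,r] = [q,r] − [p,r] + [p,q]. For instance
  ∂bde = de − be + bd,
  ∂bef = ef − bf + be.
The resulting 15×10 matrix has rank 10, and its Smith normal form has invariant factors (1,1,1,1,1,1,1,1,1,2).

Reading off H_k = ker ∂_k / im ∂_{k+1}:

  H_0: rank C_0 − rank ∂_1 = 6 − 5 = 1, and the invariant factors of ∂_1 are all 1, so H_0 ≅ Z.
  H_1: rank ker ∂_1 − rank ∂_2 = (15 − 5) − 10 = 0, and ∂_2 has invariant factor 2 > 1, so H_1 ≅ Z/2.
  H_2: rank ker ∂_2 − rank ∂_3 = (10 − 10) − 0 = 0, and there is no ∂_3, so H_2 ≅ 0.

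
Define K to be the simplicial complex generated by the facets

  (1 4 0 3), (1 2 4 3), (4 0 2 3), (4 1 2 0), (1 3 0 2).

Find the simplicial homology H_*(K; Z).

H_0 ≅ Z,  H_1 = 0,  H_2 = 0,  H_3 ≅ Z.

K has 5 vertices, 10 edges, 10 triangles, 5 3-simplices.
rank ∂_0 = 0, rank ∂_1 = 4 ⇒ b_0 = 5 − 0 − 4 = 1; all invariant factors of ∂_1 are 1 so no torsion. So H_0 = Z.
rank ∂_1 = 4, rank ∂_2 = 6 ⇒ b_1 = 10 − 4 − 6 = 0; all invariant factors of ∂_2 are 1 so no torsion. So H_1 = 0.
rank ∂_2 = 6, rank ∂_3 = 4 ⇒ b_2 = 10 − 6 − 4 = 0; all invariant factors of ∂_3 are 1 so no torsion. So H_2 = 0.
rank ∂_3 = 4, rank ∂_4 = 0 ⇒ b_3 = 5 − 4 − 0 = 1. So H_3 = Z.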